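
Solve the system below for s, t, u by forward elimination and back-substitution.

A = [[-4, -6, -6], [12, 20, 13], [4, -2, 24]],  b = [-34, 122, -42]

Forward elimination on [A|b]:
R2 <- R2 - (-3)*R1:  [  0   2  -5  20 ]
R3 <- R3 - (-1)*R1:  [   0   -8   18  -76 ]
R3 <- R3 - (-4)*R2:  [  0   0  -2   4 ]
Row echelon form:
[ -4  -6  -6  |  -34 ]
[  0   2  -5  |   20 ]
[  0   0  -2  |    4 ]
Back-substitution:
u = (4) / -2 = -2
t = (20 - (-5)*(-2)) / 2 = 5
s = (-34 - (-6)*(5) - (-6)*(-2)) / -4 = 4

(4, 5, -2)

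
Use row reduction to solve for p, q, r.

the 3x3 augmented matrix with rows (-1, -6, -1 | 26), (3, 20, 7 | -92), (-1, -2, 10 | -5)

Forward elimination on [A|b]:
R2 <- R2 - (-3)*R1:  [   0    2    4  -14 ]
R3 <- R3 - (1)*R1:  [   0    4   11  -31 ]
R3 <- R3 - (2)*R2:  [  0   0   3  -3 ]
Row echelon form:
[ -1  -6  -1  |   26 ]
[  0   2   4  |  -14 ]
[  0   0   3  |   -3 ]
Back-substitution:
r = (-3) / 3 = -1
q = (-14 - (4)*(-1)) / 2 = -5
p = (26 - (-6)*(-5) - (-1)*(-1)) / -1 = 5

(5, -5, -1)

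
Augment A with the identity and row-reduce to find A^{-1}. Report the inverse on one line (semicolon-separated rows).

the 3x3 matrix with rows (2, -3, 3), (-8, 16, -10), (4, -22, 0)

Gauss-Jordan on [A | I]:
R1 <- (1/2)*R1:  [    1  -3/2   3/2  |   1/2     0     0 ]
R2 <- R2 - (-8)*R1:  [ 0  4  2  |  4  1  0 ]
R3 <- R3 - (4)*R1:  [   0  -16   -6  |   -2    0    1 ]
R2 <- (1/4)*R2:  [   0    1  1/2  |    1  1/4    0 ]
R1 <- R1 - (-3/2)*R2:  [   1    0  9/4  |    2  3/8    0 ]
R3 <- R3 - (-16)*R2:  [  0   0   2  |  14   4   1 ]
R3 <- (1/2)*R3:  [   0    0    1  |    7    2  1/2 ]
R1 <- R1 - (9/4)*R3:  [     1      0      0  |  -55/4  -33/8   -9/8 ]
R2 <- R2 - (1/2)*R3:  [    0     1     0  |  -5/2  -3/4  -1/4 ]
Right block of [I | A^{-1}] is the inverse:
[ -55/4  -33/8  -9/8 ]
[  -5/2   -3/4  -1/4 ]
[     7      2   1/2 ]

inverse = [-55/4 -33/8 -9/8; -5/2 -3/4 -1/4; 7 2 1/2]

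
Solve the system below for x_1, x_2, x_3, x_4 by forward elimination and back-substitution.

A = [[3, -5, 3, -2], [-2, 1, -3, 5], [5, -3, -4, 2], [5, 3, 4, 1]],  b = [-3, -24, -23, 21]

(1, 4, 2, -4)

Forward elimination on [A|b]:
R2 <- R2 - (-2/3)*R1:  [    0  -7/3    -1  11/3   -26 ]
R3 <- R3 - (5/3)*R1:  [    0  16/3    -9  16/3   -18 ]
R4 <- R4 - (5/3)*R1:  [    0  34/3    -1  13/3    26 ]
R3 <- R3 - (-16/7)*R2:  [      0       0   -79/7    96/7  -542/7 ]
R4 <- R4 - (-34/7)*R2:  [      0       0   -41/7   155/7  -702/7 ]
R4 <- R4 - (41/79)*R3:  [        0         0         0   1187/79  -4748/79 ]
Row echelon form:
[ 3    -5      3       -2  |        -3 ]
[ 0  -7/3     -1     11/3  |       -26 ]
[ 0     0  -79/7     96/7  |    -542/7 ]
[ 0     0      0  1187/79  |  -4748/79 ]
Back-substitution:
x_4 = (-4748/79) / (1187/79) = -4
x_3 = (-542/7 - (96/7)*(-4)) / (-79/7) = 2
x_2 = (-26 - (-1)*(2) - (11/3)*(-4)) / (-7/3) = 4
x_1 = (-3 - (-5)*(4) - (3)*(2) - (-2)*(-4)) / 3 = 1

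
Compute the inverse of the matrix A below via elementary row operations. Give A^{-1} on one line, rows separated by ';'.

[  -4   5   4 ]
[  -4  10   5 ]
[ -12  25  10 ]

inverse = [-5/16 5/8 -3/16; -1/4 1/10 1/20; 1/4 1/2 -1/4]

Gauss-Jordan on [A | I]:
R1 <- (1/-4)*R1:  [    1  -5/4    -1  |  -1/4     0     0 ]
R2 <- R2 - (-4)*R1:  [  0   5   1  |  -1   1   0 ]
R3 <- R3 - (-12)*R1:  [  0  10  -2  |  -3   0   1 ]
R2 <- (1/5)*R2:  [    0     1   1/5  |  -1/5   1/5     0 ]
R1 <- R1 - (-5/4)*R2:  [    1     0  -3/4  |  -1/2   1/4     0 ]
R3 <- R3 - (10)*R2:  [  0   0  -4  |  -1  -2   1 ]
R3 <- (1/-4)*R3:  [    0     0     1  |   1/4   1/2  -1/4 ]
R1 <- R1 - (-3/4)*R3:  [     1      0      0  |  -5/16    5/8  -3/16 ]
R2 <- R2 - (1/5)*R3:  [    0     1     0  |  -1/4  1/10  1/20 ]
Right block of [I | A^{-1}] is the inverse:
[ -5/16   5/8  -3/16 ]
[  -1/4  1/10   1/20 ]
[   1/4   1/2   -1/4 ]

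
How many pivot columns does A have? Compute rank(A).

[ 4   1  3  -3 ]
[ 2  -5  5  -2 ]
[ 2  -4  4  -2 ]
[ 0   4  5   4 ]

rank(A) = 4

Row reduction:
R2 <- R2 - (1/2)*R1:  [     0  -11/2    7/2   -1/2 ]
R3 <- R3 - (1/2)*R1:  [    0  -9/2   5/2  -1/2 ]
R3 <- R3 - (9/11)*R2:  [     0      0  -4/11  -1/11 ]
R4 <- R4 - (-8/11)*R2:  [     0      0  83/11  40/11 ]
R4 <- R4 - (-83/4)*R3:  [   0    0    0  7/4 ]
Row echelon form:
[ 4      1      3     -3 ]
[ 0  -11/2    7/2   -1/2 ]
[ 0      0  -4/11  -1/11 ]
[ 0      0      0    7/4 ]
Nonzero rows / pivot columns: 4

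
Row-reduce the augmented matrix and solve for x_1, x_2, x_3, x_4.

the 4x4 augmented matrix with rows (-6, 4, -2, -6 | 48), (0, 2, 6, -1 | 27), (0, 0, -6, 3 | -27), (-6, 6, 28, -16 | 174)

(-4, 3, 3, -3)

Forward elimination on [A|b]:
R4 <- R4 - (1)*R1:  [   0    2   30  -10  126 ]
R4 <- R4 - (1)*R2:  [  0   0  24  -9  99 ]
R4 <- R4 - (-4)*R3:  [  0   0   0   3  -9 ]
Row echelon form:
[ -6  4  -2  -6  |   48 ]
[  0  2   6  -1  |   27 ]
[  0  0  -6   3  |  -27 ]
[  0  0   0   3  |   -9 ]
Back-substitution:
x_4 = (-9) / 3 = -3
x_3 = (-27 - (3)*(-3)) / -6 = 3
x_2 = (27 - (6)*(3) - (-1)*(-3)) / 2 = 3
x_1 = (48 - (4)*(3) - (-2)*(3) - (-6)*(-3)) / -6 = -4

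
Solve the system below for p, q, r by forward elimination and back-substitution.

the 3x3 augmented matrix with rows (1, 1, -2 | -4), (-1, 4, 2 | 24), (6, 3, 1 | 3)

Forward elimination on [A|b]:
R2 <- R2 - (-1)*R1:  [  0   5   0  20 ]
R3 <- R3 - (6)*R1:  [  0  -3  13  27 ]
R3 <- R3 - (-3/5)*R2:  [  0   0  13  39 ]
Row echelon form:
[ 1  1  -2  |  -4 ]
[ 0  5   0  |  20 ]
[ 0  0  13  |  39 ]
Back-substitution:
r = (39) / 13 = 3
q = (20) / 5 = 4
p = (-4 - (1)*(4) - (-2)*(3)) / 1 = -2

(-2, 4, 3)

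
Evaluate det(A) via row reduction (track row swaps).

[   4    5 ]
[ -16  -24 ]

Forward elimination:
R2 <- R2 - (-4)*R1:  [  0  -4 ]
Upper-triangular form:
[ 4   5 ]
[ 0  -4 ]
det(A) = (-1)^0 * (4) * (-4) = -16  (0 row swaps -> sign +1)

det(A) = -16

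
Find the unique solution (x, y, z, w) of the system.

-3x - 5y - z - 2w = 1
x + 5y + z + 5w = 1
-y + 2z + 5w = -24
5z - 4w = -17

Forward elimination on [A|b]:
R2 <- R2 - (-1/3)*R1:  [    0  10/3   2/3  13/3   4/3 ]
R3 <- R3 - (-3/10)*R2:  [      0       0    11/5   63/10  -118/5 ]
R4 <- R4 - (25/11)*R3:  [       0        0        0  -403/22   403/11 ]
Row echelon form:
[ -3    -5    -1       -2  |       1 ]
[  0  10/3   2/3     13/3  |     4/3 ]
[  0     0  11/5    63/10  |  -118/5 ]
[  0     0     0  -403/22  |  403/11 ]
Back-substitution:
w = (403/11) / (-403/22) = -2
z = (-118/5 - (63/10)*(-2)) / (11/5) = -5
y = (4/3 - (2/3)*(-5) - (13/3)*(-2)) / (10/3) = 4
x = (1 - (-5)*(4) - (-1)*(-5) - (-2)*(-2)) / -3 = -4

(-4, 4, -5, -2)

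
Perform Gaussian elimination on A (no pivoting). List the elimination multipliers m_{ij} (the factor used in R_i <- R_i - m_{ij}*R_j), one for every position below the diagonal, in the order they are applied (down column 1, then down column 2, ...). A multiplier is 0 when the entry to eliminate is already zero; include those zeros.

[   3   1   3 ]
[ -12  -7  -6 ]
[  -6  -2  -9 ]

Forward elimination:
R2 <- R2 - (-4)*R1:  [  0  -3   6 ]
R3 <- R3 - (-2)*R1:  [  0   0  -3 ]
R3: entry in column 2 is already 0 -> m_{32} = 0 (no row operation needed)
Multipliers (in order of application): m_{21} = -4, m_{31} = -2, m_{32} = 0

multipliers: -4, -2, 0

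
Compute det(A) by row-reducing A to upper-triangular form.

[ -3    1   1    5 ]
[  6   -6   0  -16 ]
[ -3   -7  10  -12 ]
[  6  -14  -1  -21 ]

Forward elimination:
R2 <- R2 - (-2)*R1:  [  0  -4   2  -6 ]
R3 <- R3 - (1)*R1:  [   0   -8    9  -17 ]
R4 <- R4 - (-2)*R1:  [   0  -12    1  -11 ]
R3 <- R3 - (2)*R2:  [  0   0   5  -5 ]
R4 <- R4 - (3)*R2:  [  0   0  -5   7 ]
R4 <- R4 - (-1)*R3:  [ 0  0  0  2 ]
Upper-triangular form:
[ -3   1  1   5 ]
[  0  -4  2  -6 ]
[  0   0  5  -5 ]
[  0   0  0   2 ]
det(A) = (-1)^0 * (-3) * (-4) * (5) * (2) = 120  (0 row swaps -> sign +1)

det(A) = 120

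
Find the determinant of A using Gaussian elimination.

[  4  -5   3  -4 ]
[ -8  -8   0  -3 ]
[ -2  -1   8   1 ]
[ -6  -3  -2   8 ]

Forward elimination:
R2 <- R2 - (-2)*R1:  [   0  -18    6  -11 ]
R3 <- R3 - (-1/2)*R1:  [    0  -7/2  19/2    -1 ]
R4 <- R4 - (-3/2)*R1:  [     0  -21/2    5/2      2 ]
R3 <- R3 - (7/36)*R2:  [     0      0   25/3  41/36 ]
R4 <- R4 - (7/12)*R2:  [      0       0      -1  101/12 ]
R4 <- R4 - (-3/25)*R3:  [        0         0         0  1283/150 ]
Upper-triangular form:
[ 4   -5     3        -4 ]
[ 0  -18     6       -11 ]
[ 0    0  25/3     41/36 ]
[ 0    0     0  1283/150 ]
det(A) = (-1)^0 * (4) * (-18) * (25/3) * (1283/150) = -5132  (0 row swaps -> sign +1)

det(A) = -5132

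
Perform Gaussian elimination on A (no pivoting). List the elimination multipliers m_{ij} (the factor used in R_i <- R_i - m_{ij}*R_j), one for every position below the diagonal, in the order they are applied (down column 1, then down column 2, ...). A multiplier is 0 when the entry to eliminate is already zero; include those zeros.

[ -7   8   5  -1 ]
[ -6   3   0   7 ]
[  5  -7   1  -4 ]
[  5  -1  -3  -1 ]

Forward elimination:
R2 <- R2 - (6/7)*R1:  [     0  -27/7  -30/7   55/7 ]
R3 <- R3 - (-5/7)*R1:  [     0   -9/7   32/7  -33/7 ]
R4 <- R4 - (-5/7)*R1:  [     0   33/7    4/7  -12/7 ]
R3 <- R3 - (1/3)*R2:  [     0      0      6  -22/3 ]
R4 <- R4 - (-11/9)*R2:  [     0      0  -14/3   71/9 ]
R4 <- R4 - (-7/9)*R3:  [     0      0      0  59/27 ]
Multipliers (in order of application): m_{21} = 6/7, m_{31} = -5/7, m_{41} = -5/7, m_{32} = 1/3, m_{42} = -11/9, m_{43} = -7/9

multipliers: 6/7, -5/7, -5/7, 1/3, -11/9, -7/9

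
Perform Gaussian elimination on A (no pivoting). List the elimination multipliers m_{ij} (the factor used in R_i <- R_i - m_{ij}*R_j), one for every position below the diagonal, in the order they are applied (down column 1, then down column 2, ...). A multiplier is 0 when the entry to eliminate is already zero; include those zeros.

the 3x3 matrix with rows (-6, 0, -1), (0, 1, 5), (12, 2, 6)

Forward elimination:
R2: entry in column 1 is already 0 -> m_{21} = 0 (no row operation needed)
R3 <- R3 - (-2)*R1:  [ 0  2  4 ]
R3 <- R3 - (2)*R2:  [  0   0  -6 ]
Multipliers (in order of application): m_{21} = 0, m_{31} = -2, m_{32} = 2

multipliers: 0, -2, 2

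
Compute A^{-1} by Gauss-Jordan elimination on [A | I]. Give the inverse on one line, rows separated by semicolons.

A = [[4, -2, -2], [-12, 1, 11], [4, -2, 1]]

inverse = [-23/60 -1/10 1/3; -14/15 -1/5 1/3; -1/3 0 1/3]

Gauss-Jordan on [A | I]:
R1 <- (1/4)*R1:  [    1  -1/2  -1/2  |   1/4     0     0 ]
R2 <- R2 - (-12)*R1:  [  0  -5   5  |   3   1   0 ]
R3 <- R3 - (4)*R1:  [  0   0   3  |  -1   0   1 ]
R2 <- (1/-5)*R2:  [    0     1    -1  |  -3/5  -1/5     0 ]
R1 <- R1 - (-1/2)*R2:  [     1      0     -1  |  -1/20  -1/10      0 ]
R3 <- (1/3)*R3:  [    0     0     1  |  -1/3     0   1/3 ]
R1 <- R1 - (-1)*R3:  [      1       0       0  |  -23/60   -1/10     1/3 ]
R2 <- R2 - (-1)*R3:  [      0       1       0  |  -14/15    -1/5     1/3 ]
Right block of [I | A^{-1}] is the inverse:
[ -23/60  -1/10  1/3 ]
[ -14/15   -1/5  1/3 ]
[   -1/3      0  1/3 ]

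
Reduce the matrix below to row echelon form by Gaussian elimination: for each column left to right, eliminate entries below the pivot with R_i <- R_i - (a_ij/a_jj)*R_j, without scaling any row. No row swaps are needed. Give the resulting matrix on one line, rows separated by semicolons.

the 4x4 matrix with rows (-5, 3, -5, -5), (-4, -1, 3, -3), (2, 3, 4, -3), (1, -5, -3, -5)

Forward elimination:
R2 <- R2 - (4/5)*R1:  [     0  -17/5      7      1 ]
R3 <- R3 - (-2/5)*R1:  [    0  21/5     2    -5 ]
R4 <- R4 - (-1/5)*R1:  [     0  -22/5     -4     -6 ]
R3 <- R3 - (-21/17)*R2:  [      0       0  181/17  -64/17 ]
R4 <- R4 - (22/17)*R2:  [       0        0  -222/17  -124/17 ]
R4 <- R4 - (-222/181)*R3:  [         0          0          0  -2156/181 ]
Row echelon form:
[ -5      3      -5         -5 ]
[  0  -17/5       7          1 ]
[  0      0  181/17     -64/17 ]
[  0      0       0  -2156/181 ]

REF = [-5 3 -5 -5; 0 -17/5 7 1; 0 0 181/17 -64/17; 0 0 0 -2156/181]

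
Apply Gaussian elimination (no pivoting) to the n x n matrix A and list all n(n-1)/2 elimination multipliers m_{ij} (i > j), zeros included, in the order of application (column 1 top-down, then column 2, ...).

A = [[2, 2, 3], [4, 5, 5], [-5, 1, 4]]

Forward elimination:
R2 <- R2 - (2)*R1:  [  0   1  -1 ]
R3 <- R3 - (-5/2)*R1:  [    0     6  23/2 ]
R3 <- R3 - (6)*R2:  [    0     0  35/2 ]
Multipliers (in order of application): m_{21} = 2, m_{31} = -5/2, m_{32} = 6

multipliers: 2, -5/2, 6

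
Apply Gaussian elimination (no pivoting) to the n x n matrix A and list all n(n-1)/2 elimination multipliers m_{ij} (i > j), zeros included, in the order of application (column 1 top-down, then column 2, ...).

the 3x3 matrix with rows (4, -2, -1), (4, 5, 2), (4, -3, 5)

Forward elimination:
R2 <- R2 - (1)*R1:  [ 0  7  3 ]
R3 <- R3 - (1)*R1:  [  0  -1   6 ]
R3 <- R3 - (-1/7)*R2:  [    0     0  45/7 ]
Multipliers (in order of application): m_{21} = 1, m_{31} = 1, m_{32} = -1/7

multipliers: 1, 1, -1/7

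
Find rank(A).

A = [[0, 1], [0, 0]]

rank(A) = 1

Row reduction:
Row echelon form:
[ 0  1 ]
[ 0  0 ]
Nonzero rows / pivot columns: 1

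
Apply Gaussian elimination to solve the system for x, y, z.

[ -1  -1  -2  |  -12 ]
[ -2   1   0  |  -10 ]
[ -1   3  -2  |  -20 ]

(4, -2, 5)

Forward elimination on [A|b]:
R2 <- R2 - (2)*R1:  [  0   3   4  14 ]
R3 <- R3 - (1)*R1:  [  0   4   0  -8 ]
R3 <- R3 - (4/3)*R2:  [     0      0  -16/3  -80/3 ]
Row echelon form:
[ -1  -1     -2  |    -12 ]
[  0   3      4  |     14 ]
[  0   0  -16/3  |  -80/3 ]
Back-substitution:
z = (-80/3) / (-16/3) = 5
y = (14 - (4)*(5)) / 3 = -2
x = (-12 - (-1)*(-2) - (-2)*(5)) / -1 = 4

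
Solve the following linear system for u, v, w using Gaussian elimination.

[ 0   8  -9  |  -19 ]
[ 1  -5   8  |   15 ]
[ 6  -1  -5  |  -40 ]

(-4, 1, 3)

Forward elimination on [A|b]:
R1 <-> R2   (pivot in column 1 was zero)
[ 1  -5   8   15 ]
[ 0   8  -9  -19 ]
[ 6  -1  -5  -40 ]
R3 <- R3 - (6)*R1:  [    0    29   -53  -130 ]
R3 <- R3 - (29/8)*R2:  [      0       0  -163/8  -489/8 ]
Row echelon form:
[ 1  -5       8  |      15 ]
[ 0   8      -9  |     -19 ]
[ 0   0  -163/8  |  -489/8 ]
Back-substitution:
w = (-489/8) / (-163/8) = 3
v = (-19 - (-9)*(3)) / 8 = 1
u = (15 - (-5)*(1) - (8)*(3)) / 1 = -4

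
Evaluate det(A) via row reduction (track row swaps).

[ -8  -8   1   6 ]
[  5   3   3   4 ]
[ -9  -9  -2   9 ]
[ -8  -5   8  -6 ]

det(A) = -429

Forward elimination:
R2 <- R2 - (-5/8)*R1:  [    0    -2  29/8  31/4 ]
R3 <- R3 - (9/8)*R1:  [     0      0  -25/8    9/4 ]
R4 <- R4 - (1)*R1:  [   0    3    7  -12 ]
R4 <- R4 - (-3/2)*R2:  [      0       0  199/16    -3/8 ]
R4 <- R4 - (-199/50)*R3:  [      0       0       0  429/50 ]
Upper-triangular form:
[ -8  -8      1       6 ]
[  0  -2   29/8    31/4 ]
[  0   0  -25/8     9/4 ]
[  0   0      0  429/50 ]
det(A) = (-1)^0 * (-8) * (-2) * (-25/8) * (429/50) = -429  (0 row swaps -> sign +1)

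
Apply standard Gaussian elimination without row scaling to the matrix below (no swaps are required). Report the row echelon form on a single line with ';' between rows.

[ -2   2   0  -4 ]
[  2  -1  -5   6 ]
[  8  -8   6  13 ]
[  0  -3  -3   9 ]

REF = [-2 2 0 -4; 0 1 -5 2; 0 0 6 -3; 0 0 0 6]

Forward elimination:
R2 <- R2 - (-1)*R1:  [  0   1  -5   2 ]
R3 <- R3 - (-4)*R1:  [  0   0   6  -3 ]
R4 <- R4 - (-3)*R2:  [   0    0  -18   15 ]
R4 <- R4 - (-3)*R3:  [ 0  0  0  6 ]
Row echelon form:
[ -2  2   0  -4 ]
[  0  1  -5   2 ]
[  0  0   6  -3 ]
[  0  0   0   6 ]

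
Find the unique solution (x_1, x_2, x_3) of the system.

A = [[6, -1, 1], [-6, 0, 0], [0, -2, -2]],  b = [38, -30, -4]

(5, -3, 5)

Forward elimination on [A|b]:
R2 <- R2 - (-1)*R1:  [  0  -1   1   8 ]
R3 <- R3 - (2)*R2:  [   0    0   -4  -20 ]
Row echelon form:
[ 6  -1   1  |   38 ]
[ 0  -1   1  |    8 ]
[ 0   0  -4  |  -20 ]
Back-substitution:
x_3 = (-20) / -4 = 5
x_2 = (8 - (1)*(5)) / -1 = -3
x_1 = (38 - (-1)*(-3) - (1)*(5)) / 6 = 5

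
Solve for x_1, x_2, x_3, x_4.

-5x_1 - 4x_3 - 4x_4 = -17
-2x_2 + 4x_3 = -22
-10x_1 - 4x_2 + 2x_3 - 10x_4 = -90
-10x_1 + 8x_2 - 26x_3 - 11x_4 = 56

Forward elimination on [A|b]:
R3 <- R3 - (2)*R1:  [   0   -4   10   -2  -56 ]
R4 <- R4 - (2)*R1:  [   0    8  -18   -3   90 ]
R3 <- R3 - (2)*R2:  [   0    0    2   -2  -12 ]
R4 <- R4 - (-4)*R2:  [  0   0  -2  -3   2 ]
R4 <- R4 - (-1)*R3:  [   0    0    0   -5  -10 ]
Row echelon form:
[ -5   0  -4  -4  |  -17 ]
[  0  -2   4   0  |  -22 ]
[  0   0   2  -2  |  -12 ]
[  0   0   0  -5  |  -10 ]
Back-substitution:
x_4 = (-10) / -5 = 2
x_3 = (-12 - (-2)*(2)) / 2 = -4
x_2 = (-22 - (4)*(-4)) / -2 = 3
x_1 = (-17 - (-4)*(-4) - (-4)*(2)) / -5 = 5

(5, 3, -4, 2)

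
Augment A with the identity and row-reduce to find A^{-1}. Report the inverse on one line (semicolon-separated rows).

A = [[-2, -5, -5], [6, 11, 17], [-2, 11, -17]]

inverse = [187/16 35/8 15/16; -17/8 -3/4 -1/8; -11/4 -1 -1/4]

Gauss-Jordan on [A | I]:
R1 <- (1/-2)*R1:  [    1   5/2   5/2  |  -1/2     0     0 ]
R2 <- R2 - (6)*R1:  [  0  -4   2  |   3   1   0 ]
R3 <- R3 - (-2)*R1:  [   0   16  -12  |   -1    0    1 ]
R2 <- (1/-4)*R2:  [    0     1  -1/2  |  -3/4  -1/4     0 ]
R1 <- R1 - (5/2)*R2:  [    1     0  15/4  |  11/8   5/8     0 ]
R3 <- R3 - (16)*R2:  [  0   0  -4  |  11   4   1 ]
R3 <- (1/-4)*R3:  [     0      0      1  |  -11/4     -1   -1/4 ]
R1 <- R1 - (15/4)*R3:  [      1       0       0  |  187/16    35/8   15/16 ]
R2 <- R2 - (-1/2)*R3:  [     0      1      0  |  -17/8   -3/4   -1/8 ]
Right block of [I | A^{-1}] is the inverse:
[ 187/16  35/8  15/16 ]
[  -17/8  -3/4   -1/8 ]
[  -11/4    -1   -1/4 ]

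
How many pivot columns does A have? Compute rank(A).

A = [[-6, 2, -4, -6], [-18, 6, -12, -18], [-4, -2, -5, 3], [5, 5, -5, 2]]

Row reduction:
R2 <- R2 - (3)*R1:  [ 0  0  0  0 ]
R3 <- R3 - (2/3)*R1:  [     0  -10/3   -7/3      7 ]
R4 <- R4 - (-5/6)*R1:  [     0   20/3  -25/3     -3 ]
R2 <-> R3   (pivot in column 2 was zero)
[ -6      2     -4  -6 ]
[  0  -10/3   -7/3   7 ]
[  0      0      0   0 ]
[  0   20/3  -25/3  -3 ]
R4 <- R4 - (-2)*R2:  [   0    0  -13   11 ]
R3 <-> R4   (pivot in column 3 was zero)
[ -6      2    -4  -6 ]
[  0  -10/3  -7/3   7 ]
[  0      0   -13  11 ]
[  0      0     0   0 ]
Row echelon form:
[ -6      2    -4  -6 ]
[  0  -10/3  -7/3   7 ]
[  0      0   -13  11 ]
[  0      0     0   0 ]
Nonzero rows / pivot columns: 3

rank(A) = 3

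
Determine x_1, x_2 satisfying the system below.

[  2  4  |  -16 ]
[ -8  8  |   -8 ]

Forward elimination on [A|b]:
R2 <- R2 - (-4)*R1:  [   0   24  -72 ]
Row echelon form:
[ 2   4  |  -16 ]
[ 0  24  |  -72 ]
Back-substitution:
x_2 = (-72) / 24 = -3
x_1 = (-16 - (4)*(-3)) / 2 = -2

(-2, -3)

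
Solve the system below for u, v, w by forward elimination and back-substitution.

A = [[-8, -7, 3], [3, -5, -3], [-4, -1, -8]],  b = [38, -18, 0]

Forward elimination on [A|b]:
R2 <- R2 - (-3/8)*R1:  [     0  -61/8  -15/8  -15/4 ]
R3 <- R3 - (1/2)*R1:  [     0    5/2  -19/2    -19 ]
R3 <- R3 - (-20/61)*R2:  [        0         0   -617/61  -1234/61 ]
Row echelon form:
[ -8     -7        3  |        38 ]
[  0  -61/8    -15/8  |     -15/4 ]
[  0      0  -617/61  |  -1234/61 ]
Back-substitution:
w = (-1234/61) / (-617/61) = 2
v = (-15/4 - (-15/8)*(2)) / (-61/8) = 0
u = (38 - (-7)*(0) - (3)*(2)) / -8 = -4

(-4, 0, 2)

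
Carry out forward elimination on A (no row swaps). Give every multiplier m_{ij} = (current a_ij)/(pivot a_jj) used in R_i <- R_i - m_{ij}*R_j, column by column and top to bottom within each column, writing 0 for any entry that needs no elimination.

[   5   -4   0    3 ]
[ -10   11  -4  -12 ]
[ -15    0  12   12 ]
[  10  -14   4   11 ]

multipliers: -2, -3, 2, -4, -2, 1

Forward elimination:
R2 <- R2 - (-2)*R1:  [  0   3  -4  -6 ]
R3 <- R3 - (-3)*R1:  [   0  -12   12   21 ]
R4 <- R4 - (2)*R1:  [  0  -6   4   5 ]
R3 <- R3 - (-4)*R2:  [  0   0  -4  -3 ]
R4 <- R4 - (-2)*R2:  [  0   0  -4  -7 ]
R4 <- R4 - (1)*R3:  [  0   0   0  -4 ]
Multipliers (in order of application): m_{21} = -2, m_{31} = -3, m_{41} = 2, m_{32} = -4, m_{42} = -2, m_{43} = 1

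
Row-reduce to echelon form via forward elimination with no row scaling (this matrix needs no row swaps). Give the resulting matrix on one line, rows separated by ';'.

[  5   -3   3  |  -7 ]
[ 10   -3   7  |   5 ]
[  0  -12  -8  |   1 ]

Forward elimination:
R2 <- R2 - (2)*R1:  [  0   3   1  19 ]
R3 <- R3 - (-4)*R2:  [  0   0  -4  77 ]
Row echelon form:
[ 5  -3   3  |  -7 ]
[ 0   3   1  |  19 ]
[ 0   0  -4  |  77 ]

REF = [5 -3 3 -7; 0 3 1 19; 0 0 -4 77]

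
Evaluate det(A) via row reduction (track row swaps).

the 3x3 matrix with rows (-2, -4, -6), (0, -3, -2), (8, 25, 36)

det(A) = 36

Forward elimination:
R3 <- R3 - (-4)*R1:  [  0   9  12 ]
R3 <- R3 - (-3)*R2:  [ 0  0  6 ]
Upper-triangular form:
[ -2  -4  -6 ]
[  0  -3  -2 ]
[  0   0   6 ]
det(A) = (-1)^0 * (-2) * (-3) * (6) = 36  (0 row swaps -> sign +1)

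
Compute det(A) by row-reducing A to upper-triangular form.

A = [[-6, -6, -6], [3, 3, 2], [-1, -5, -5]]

Forward elimination:
R2 <- R2 - (-1/2)*R1:  [  0   0  -1 ]
R3 <- R3 - (1/6)*R1:  [  0  -4  -4 ]
R2 <-> R3   (pivot in column 2 was zero)
[ -6  -6  -6 ]
[  0  -4  -4 ]
[  0   0  -1 ]
Upper-triangular form:
[ -6  -6  -6 ]
[  0  -4  -4 ]
[  0   0  -1 ]
det(A) = (-1)^1 * (-6) * (-4) * (-1) = 24  (1 row swap -> sign -1)

det(A) = 24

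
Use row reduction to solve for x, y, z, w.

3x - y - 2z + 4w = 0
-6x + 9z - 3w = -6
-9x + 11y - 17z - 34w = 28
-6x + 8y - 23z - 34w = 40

(2, -2, 0, -2)

Forward elimination on [A|b]:
R2 <- R2 - (-2)*R1:  [  0  -2   5   5  -6 ]
R3 <- R3 - (-3)*R1:  [   0    8  -23  -22   28 ]
R4 <- R4 - (-2)*R1:  [   0    6  -27  -26   40 ]
R3 <- R3 - (-4)*R2:  [  0   0  -3  -2   4 ]
R4 <- R4 - (-3)*R2:  [   0    0  -12  -11   22 ]
R4 <- R4 - (4)*R3:  [  0   0   0  -3   6 ]
Row echelon form:
[ 3  -1  -2   4  |   0 ]
[ 0  -2   5   5  |  -6 ]
[ 0   0  -3  -2  |   4 ]
[ 0   0   0  -3  |   6 ]
Back-substitution:
w = (6) / -3 = -2
z = (4 - (-2)*(-2)) / -3 = 0
y = (-6 - (5)*(0) - (5)*(-2)) / -2 = -2
x = (0 - (-1)*(-2) - (-2)*(0) - (4)*(-2)) / 3 = 2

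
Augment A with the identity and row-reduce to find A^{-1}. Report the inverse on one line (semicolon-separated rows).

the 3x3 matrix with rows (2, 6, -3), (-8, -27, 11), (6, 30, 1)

Gauss-Jordan on [A | I]:
R1 <- (1/2)*R1:  [    1     3  -3/2  |   1/2     0     0 ]
R2 <- R2 - (-8)*R1:  [  0  -3  -1  |   4   1   0 ]
R3 <- R3 - (6)*R1:  [  0  12  10  |  -3   0   1 ]
R2 <- (1/-3)*R2:  [    0     1   1/3  |  -4/3  -1/3     0 ]
R1 <- R1 - (3)*R2:  [    1     0  -5/2  |   9/2     1     0 ]
R3 <- R3 - (12)*R2:  [  0   0   6  |  13   4   1 ]
R3 <- (1/6)*R3:  [    0     0     1  |  13/6   2/3   1/6 ]
R1 <- R1 - (-5/2)*R3:  [      1       0       0  |  119/12     8/3    5/12 ]
R2 <- R2 - (1/3)*R3:  [      0       1       0  |  -37/18    -5/9   -1/18 ]
Right block of [I | A^{-1}] is the inverse:
[ 119/12   8/3   5/12 ]
[ -37/18  -5/9  -1/18 ]
[   13/6   2/3    1/6 ]

inverse = [119/12 8/3 5/12; -37/18 -5/9 -1/18; 13/6 2/3 1/6]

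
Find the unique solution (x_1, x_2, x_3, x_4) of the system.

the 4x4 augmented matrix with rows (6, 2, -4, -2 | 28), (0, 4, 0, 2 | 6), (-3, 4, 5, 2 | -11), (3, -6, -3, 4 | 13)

Forward elimination on [A|b]:
R3 <- R3 - (-1/2)*R1:  [ 0  5  3  1  3 ]
R4 <- R4 - (1/2)*R1:  [  0  -7  -1   5  -1 ]
R3 <- R3 - (5/4)*R2:  [    0     0     3  -3/2  -9/2 ]
R4 <- R4 - (-7/4)*R2:  [    0     0    -1  17/2  19/2 ]
R4 <- R4 - (-1/3)*R3:  [ 0  0  0  8  8 ]
Row echelon form:
[ 6  2  -4    -2  |    28 ]
[ 0  4   0     2  |     6 ]
[ 0  0   3  -3/2  |  -9/2 ]
[ 0  0   0     8  |     8 ]
Back-substitution:
x_4 = (8) / 8 = 1
x_3 = (-9/2 - (-3/2)*(1)) / 3 = -1
x_2 = (6 - (2)*(1)) / 4 = 1
x_1 = (28 - (2)*(1) - (-4)*(-1) - (-2)*(1)) / 6 = 4

(4, 1, -1, 1)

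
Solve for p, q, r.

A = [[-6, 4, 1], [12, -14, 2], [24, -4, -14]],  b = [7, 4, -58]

Forward elimination on [A|b]:
R2 <- R2 - (-2)*R1:  [  0  -6   4  18 ]
R3 <- R3 - (-4)*R1:  [   0   12  -10  -30 ]
R3 <- R3 - (-2)*R2:  [  0   0  -2   6 ]
Row echelon form:
[ -6   4   1  |   7 ]
[  0  -6   4  |  18 ]
[  0   0  -2  |   6 ]
Back-substitution:
r = (6) / -2 = -3
q = (18 - (4)*(-3)) / -6 = -5
p = (7 - (4)*(-5) - (1)*(-3)) / -6 = -5

(-5, -5, -3)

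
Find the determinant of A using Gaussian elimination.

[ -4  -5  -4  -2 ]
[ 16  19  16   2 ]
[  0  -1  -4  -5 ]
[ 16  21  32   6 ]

det(A) = 64

Forward elimination:
R2 <- R2 - (-4)*R1:  [  0  -1   0  -6 ]
R4 <- R4 - (-4)*R1:  [  0   1  16  -2 ]
R3 <- R3 - (1)*R2:  [  0   0  -4   1 ]
R4 <- R4 - (-1)*R2:  [  0   0  16  -8 ]
R4 <- R4 - (-4)*R3:  [  0   0   0  -4 ]
Upper-triangular form:
[ -4  -5  -4  -2 ]
[  0  -1   0  -6 ]
[  0   0  -4   1 ]
[  0   0   0  -4 ]
det(A) = (-1)^0 * (-4) * (-1) * (-4) * (-4) = 64  (0 row swaps -> sign +1)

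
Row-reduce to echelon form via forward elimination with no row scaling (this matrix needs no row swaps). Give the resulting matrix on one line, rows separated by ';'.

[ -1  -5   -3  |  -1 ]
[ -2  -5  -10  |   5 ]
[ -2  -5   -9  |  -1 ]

REF = [-1 -5 -3 -1; 0 5 -4 7; 0 0 1 -6]

Forward elimination:
R2 <- R2 - (2)*R1:  [  0   5  -4   7 ]
R3 <- R3 - (2)*R1:  [  0   5  -3   1 ]
R3 <- R3 - (1)*R2:  [  0   0   1  -6 ]
Row echelon form:
[ -1  -5  -3  |  -1 ]
[  0   5  -4  |   7 ]
[  0   0   1  |  -6 ]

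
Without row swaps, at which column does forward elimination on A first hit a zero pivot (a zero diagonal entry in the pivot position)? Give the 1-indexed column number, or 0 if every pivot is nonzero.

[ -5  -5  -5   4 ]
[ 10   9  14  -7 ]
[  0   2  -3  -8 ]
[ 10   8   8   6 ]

first zero-pivot column = 4

Naive forward elimination:
R2 <- R2 - (-2)*R1:  [  0  -1   4   1 ]
R4 <- R4 - (-2)*R1:  [  0  -2  -2  14 ]
R3 <- R3 - (-2)*R2:  [  0   0   5  -6 ]
R4 <- R4 - (2)*R2:  [   0    0  -10   12 ]
R4 <- R4 - (-2)*R3:  [ 0  0  0  0 ]
Matrix at this point:
[ -5  -5  -5   4 ]
[  0  -1   4   1 ]
[  0   0   5  -6 ]
[  0   0   0   0 ]
Pivot entry (4,4) in the last row is zero and there are no rows below to swap with -> zero pivot in column 4 (A is singular).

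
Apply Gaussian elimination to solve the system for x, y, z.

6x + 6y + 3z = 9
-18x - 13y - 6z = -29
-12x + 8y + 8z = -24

(2, -1, 1)

Forward elimination on [A|b]:
R2 <- R2 - (-3)*R1:  [  0   5   3  -2 ]
R3 <- R3 - (-2)*R1:  [  0  20  14  -6 ]
R3 <- R3 - (4)*R2:  [ 0  0  2  2 ]
Row echelon form:
[ 6  6  3  |   9 ]
[ 0  5  3  |  -2 ]
[ 0  0  2  |   2 ]
Back-substitution:
z = (2) / 2 = 1
y = (-2 - (3)*(1)) / 5 = -1
x = (9 - (6)*(-1) - (3)*(1)) / 6 = 2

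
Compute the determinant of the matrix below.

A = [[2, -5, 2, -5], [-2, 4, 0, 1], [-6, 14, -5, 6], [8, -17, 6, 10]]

Forward elimination:
R2 <- R2 - (-1)*R1:  [  0  -1   2  -4 ]
R3 <- R3 - (-3)*R1:  [  0  -1   1  -9 ]
R4 <- R4 - (4)*R1:  [  0   3  -2  30 ]
R3 <- R3 - (1)*R2:  [  0   0  -1  -5 ]
R4 <- R4 - (-3)*R2:  [  0   0   4  18 ]
R4 <- R4 - (-4)*R3:  [  0   0   0  -2 ]
Upper-triangular form:
[ 2  -5   2  -5 ]
[ 0  -1   2  -4 ]
[ 0   0  -1  -5 ]
[ 0   0   0  -2 ]
det(A) = (-1)^0 * (2) * (-1) * (-1) * (-2) = -4  (0 row swaps -> sign +1)

det(A) = -4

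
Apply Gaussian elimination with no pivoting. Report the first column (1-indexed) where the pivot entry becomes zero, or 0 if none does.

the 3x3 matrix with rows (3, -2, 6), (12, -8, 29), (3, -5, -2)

first zero-pivot column = 2

Naive forward elimination:
R2 <- R2 - (4)*R1:  [ 0  0  5 ]
R3 <- R3 - (1)*R1:  [  0  -3  -8 ]
Matrix at this point:
[ 3  -2   6 ]
[ 0   0   5 ]
[ 0  -3  -8 ]
Pivot entry (2,2) is zero but row 3 has -3 in column 2 -> naive elimination stops; a row interchange (e.g. R2 <-> R3) would be required here.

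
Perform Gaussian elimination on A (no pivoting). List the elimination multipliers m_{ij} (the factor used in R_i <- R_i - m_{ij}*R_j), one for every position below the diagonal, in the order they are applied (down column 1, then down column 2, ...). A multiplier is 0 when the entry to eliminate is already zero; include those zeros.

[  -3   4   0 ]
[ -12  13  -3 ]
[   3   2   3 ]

multipliers: 4, -1, -2

Forward elimination:
R2 <- R2 - (4)*R1:  [  0  -3  -3 ]
R3 <- R3 - (-1)*R1:  [ 0  6  3 ]
R3 <- R3 - (-2)*R2:  [  0   0  -3 ]
Multipliers (in order of application): m_{21} = 4, m_{31} = -1, m_{32} = -2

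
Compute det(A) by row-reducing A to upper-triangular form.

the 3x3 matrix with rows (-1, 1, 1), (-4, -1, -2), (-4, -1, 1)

Forward elimination:
R2 <- R2 - (4)*R1:  [  0  -5  -6 ]
R3 <- R3 - (4)*R1:  [  0  -5  -3 ]
R3 <- R3 - (1)*R2:  [ 0  0  3 ]
Upper-triangular form:
[ -1   1   1 ]
[  0  -5  -6 ]
[  0   0   3 ]
det(A) = (-1)^0 * (-1) * (-5) * (3) = 15  (0 row swaps -> sign +1)

det(A) = 15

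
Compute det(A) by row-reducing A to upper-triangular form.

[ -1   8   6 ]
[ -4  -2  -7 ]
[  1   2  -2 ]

Forward elimination:
R2 <- R2 - (4)*R1:  [   0  -34  -31 ]
R3 <- R3 - (-1)*R1:  [  0  10   4 ]
R3 <- R3 - (-5/17)*R2:  [      0       0  -87/17 ]
Upper-triangular form:
[ -1    8       6 ]
[  0  -34     -31 ]
[  0    0  -87/17 ]
det(A) = (-1)^0 * (-1) * (-34) * (-87/17) = -174  (0 row swaps -> sign +1)

det(A) = -174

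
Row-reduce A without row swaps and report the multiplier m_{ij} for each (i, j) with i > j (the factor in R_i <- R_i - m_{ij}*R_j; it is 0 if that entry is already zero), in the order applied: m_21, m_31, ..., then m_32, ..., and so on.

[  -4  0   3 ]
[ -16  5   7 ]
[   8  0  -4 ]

Forward elimination:
R2 <- R2 - (4)*R1:  [  0   5  -5 ]
R3 <- R3 - (-2)*R1:  [ 0  0  2 ]
R3: entry in column 2 is already 0 -> m_{32} = 0 (no row operation needed)
Multipliers (in order of application): m_{21} = 4, m_{31} = -2, m_{32} = 0

multipliers: 4, -2, 0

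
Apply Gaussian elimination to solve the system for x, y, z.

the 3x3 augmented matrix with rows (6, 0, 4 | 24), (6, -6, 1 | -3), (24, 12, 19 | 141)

Forward elimination on [A|b]:
R2 <- R2 - (1)*R1:  [   0   -6   -3  -27 ]
R3 <- R3 - (4)*R1:  [  0  12   3  45 ]
R3 <- R3 - (-2)*R2:  [  0   0  -3  -9 ]
Row echelon form:
[ 6   0   4  |   24 ]
[ 0  -6  -3  |  -27 ]
[ 0   0  -3  |   -9 ]
Back-substitution:
z = (-9) / -3 = 3
y = (-27 - (-3)*(3)) / -6 = 3
x = (24 - (4)*(3)) / 6 = 2

(2, 3, 3)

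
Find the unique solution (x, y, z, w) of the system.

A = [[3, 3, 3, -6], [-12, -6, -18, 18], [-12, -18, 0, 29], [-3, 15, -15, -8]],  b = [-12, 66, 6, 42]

Forward elimination on [A|b]:
R2 <- R2 - (-4)*R1:  [  0   6  -6  -6  18 ]
R3 <- R3 - (-4)*R1:  [   0   -6   12    5  -42 ]
R4 <- R4 - (-1)*R1:  [   0   18  -12  -14   30 ]
R3 <- R3 - (-1)*R2:  [   0    0    6   -1  -24 ]
R4 <- R4 - (3)*R2:  [   0    0    6    4  -24 ]
R4 <- R4 - (1)*R3:  [ 0  0  0  5  0 ]
Row echelon form:
[ 3  3   3  -6  |  -12 ]
[ 0  6  -6  -6  |   18 ]
[ 0  0   6  -1  |  -24 ]
[ 0  0   0   5  |    0 ]
Back-substitution:
w = (0) / 5 = 0
z = (-24 - (-1)*(0)) / 6 = -4
y = (18 - (-6)*(-4) - (-6)*(0)) / 6 = -1
x = (-12 - (3)*(-1) - (3)*(-4) - (-6)*(0)) / 3 = 1

(1, -1, -4, 0)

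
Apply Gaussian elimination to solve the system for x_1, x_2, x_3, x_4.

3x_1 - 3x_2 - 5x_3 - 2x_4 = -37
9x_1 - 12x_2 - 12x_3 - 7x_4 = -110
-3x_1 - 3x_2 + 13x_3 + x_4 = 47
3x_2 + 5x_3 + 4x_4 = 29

Forward elimination on [A|b]:
R2 <- R2 - (3)*R1:  [  0  -3   3  -1   1 ]
R3 <- R3 - (-1)*R1:  [  0  -6   8  -1  10 ]
R3 <- R3 - (2)*R2:  [ 0  0  2  1  8 ]
R4 <- R4 - (-1)*R2:  [  0   0   8   3  30 ]
R4 <- R4 - (4)*R3:  [  0   0   0  -1  -2 ]
Row echelon form:
[ 3  -3  -5  -2  |  -37 ]
[ 0  -3   3  -1  |    1 ]
[ 0   0   2   1  |    8 ]
[ 0   0   0  -1  |   -2 ]
Back-substitution:
x_4 = (-2) / -1 = 2
x_3 = (8 - (1)*(2)) / 2 = 3
x_2 = (1 - (3)*(3) - (-1)*(2)) / -3 = 2
x_1 = (-37 - (-3)*(2) - (-5)*(3) - (-2)*(2)) / 3 = -4

(-4, 2, 3, 2)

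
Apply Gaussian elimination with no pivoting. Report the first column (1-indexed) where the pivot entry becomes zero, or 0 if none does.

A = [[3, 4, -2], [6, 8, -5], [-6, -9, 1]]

first zero-pivot column = 2

Naive forward elimination:
R2 <- R2 - (2)*R1:  [  0   0  -1 ]
R3 <- R3 - (-2)*R1:  [  0  -1  -3 ]
Matrix at this point:
[ 3   4  -2 ]
[ 0   0  -1 ]
[ 0  -1  -3 ]
Pivot entry (2,2) is zero but row 3 has -1 in column 2 -> naive elimination stops; a row interchange (e.g. R2 <-> R3) would be required here.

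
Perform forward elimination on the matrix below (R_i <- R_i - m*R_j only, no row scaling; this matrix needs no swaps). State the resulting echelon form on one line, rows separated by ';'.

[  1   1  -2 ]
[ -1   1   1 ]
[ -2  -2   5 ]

REF = [1 1 -2; 0 2 -1; 0 0 1]

Forward elimination:
R2 <- R2 - (-1)*R1:  [  0   2  -1 ]
R3 <- R3 - (-2)*R1:  [ 0  0  1 ]
Row echelon form:
[ 1  1  -2 ]
[ 0  2  -1 ]
[ 0  0   1 ]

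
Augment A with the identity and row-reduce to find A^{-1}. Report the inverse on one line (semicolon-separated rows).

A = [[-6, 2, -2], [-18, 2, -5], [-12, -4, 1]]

inverse = [-1/4 1/12 -1/12; 13/12 -5/12 1/12; 4/3 -2/3 1/3]

Gauss-Jordan on [A | I]:
R1 <- (1/-6)*R1:  [    1  -1/3   1/3  |  -1/6     0     0 ]
R2 <- R2 - (-18)*R1:  [  0  -4   1  |  -3   1   0 ]
R3 <- R3 - (-12)*R1:  [  0  -8   5  |  -2   0   1 ]
R2 <- (1/-4)*R2:  [    0     1  -1/4  |   3/4  -1/4     0 ]
R1 <- R1 - (-1/3)*R2:  [     1      0    1/4  |   1/12  -1/12      0 ]
R3 <- R3 - (-8)*R2:  [  0   0   3  |   4  -2   1 ]
R3 <- (1/3)*R3:  [    0     0     1  |   4/3  -2/3   1/3 ]
R1 <- R1 - (1/4)*R3:  [     1      0      0  |   -1/4   1/12  -1/12 ]
R2 <- R2 - (-1/4)*R3:  [     0      1      0  |  13/12  -5/12   1/12 ]
Right block of [I | A^{-1}] is the inverse:
[  -1/4   1/12  -1/12 ]
[ 13/12  -5/12   1/12 ]
[   4/3   -2/3    1/3 ]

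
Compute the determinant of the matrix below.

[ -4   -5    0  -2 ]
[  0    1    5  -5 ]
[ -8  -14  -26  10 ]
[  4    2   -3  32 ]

Forward elimination:
R3 <- R3 - (2)*R1:  [   0   -4  -26   14 ]
R4 <- R4 - (-1)*R1:  [  0  -3  -3  30 ]
R3 <- R3 - (-4)*R2:  [  0   0  -6  -6 ]
R4 <- R4 - (-3)*R2:  [  0   0  12  15 ]
R4 <- R4 - (-2)*R3:  [ 0  0  0  3 ]
Upper-triangular form:
[ -4  -5   0  -2 ]
[  0   1   5  -5 ]
[  0   0  -6  -6 ]
[  0   0   0   3 ]
det(A) = (-1)^0 * (-4) * (1) * (-6) * (3) = 72  (0 row swaps -> sign +1)

det(A) = 72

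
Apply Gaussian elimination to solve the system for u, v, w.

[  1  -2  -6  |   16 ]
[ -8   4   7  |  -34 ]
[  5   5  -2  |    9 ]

Forward elimination on [A|b]:
R2 <- R2 - (-8)*R1:  [   0  -12  -41   94 ]
R3 <- R3 - (5)*R1:  [   0   15   28  -71 ]
R3 <- R3 - (-5/4)*R2:  [     0      0  -93/4   93/2 ]
Row echelon form:
[ 1   -2     -6  |    16 ]
[ 0  -12    -41  |    94 ]
[ 0    0  -93/4  |  93/2 ]
Back-substitution:
w = (93/2) / (-93/4) = -2
v = (94 - (-41)*(-2)) / -12 = -1
u = (16 - (-2)*(-1) - (-6)*(-2)) / 1 = 2

(2, -1, -2)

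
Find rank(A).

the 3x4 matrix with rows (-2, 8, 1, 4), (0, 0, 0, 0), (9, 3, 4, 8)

rank(A) = 2

Row reduction:
R3 <- R3 - (-9/2)*R1:  [    0    39  17/2    26 ]
R2 <-> R3   (pivot in column 2 was zero)
[ -2   8     1   4 ]
[  0  39  17/2  26 ]
[  0   0     0   0 ]
Row echelon form:
[ -2   8     1   4 ]
[  0  39  17/2  26 ]
[  0   0     0   0 ]
Nonzero rows / pivot columns: 2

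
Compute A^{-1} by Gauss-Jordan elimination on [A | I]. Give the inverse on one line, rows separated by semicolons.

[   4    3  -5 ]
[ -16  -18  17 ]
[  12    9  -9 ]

Gauss-Jordan on [A | I]:
R1 <- (1/4)*R1:  [    1   3/4  -5/4  |   1/4     0     0 ]
R2 <- R2 - (-16)*R1:  [  0  -6  -3  |   4   1   0 ]
R3 <- R3 - (12)*R1:  [  0   0   6  |  -3   0   1 ]
R2 <- (1/-6)*R2:  [    0     1   1/2  |  -2/3  -1/6     0 ]
R1 <- R1 - (3/4)*R2:  [     1      0  -13/8  |    3/4    1/8      0 ]
R3 <- (1/6)*R3:  [    0     0     1  |  -1/2     0   1/6 ]
R1 <- R1 - (-13/8)*R3:  [     1      0      0  |  -1/16    1/8  13/48 ]
R2 <- R2 - (1/2)*R3:  [     0      1      0  |  -5/12   -1/6  -1/12 ]
Right block of [I | A^{-1}] is the inverse:
[ -1/16   1/8  13/48 ]
[ -5/12  -1/6  -1/12 ]
[  -1/2     0    1/6 ]

inverse = [-1/16 1/8 13/48; -5/12 -1/6 -1/12; -1/2 0 1/6]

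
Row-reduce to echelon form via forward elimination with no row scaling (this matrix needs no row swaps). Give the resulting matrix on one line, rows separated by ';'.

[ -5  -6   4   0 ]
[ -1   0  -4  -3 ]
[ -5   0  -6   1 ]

Forward elimination:
R2 <- R2 - (1/5)*R1:  [     0    6/5  -24/5     -3 ]
R3 <- R3 - (1)*R1:  [   0    6  -10    1 ]
R3 <- R3 - (5)*R2:  [  0   0  14  16 ]
Row echelon form:
[ -5   -6      4   0 ]
[  0  6/5  -24/5  -3 ]
[  0    0     14  16 ]

REF = [-5 -6 4 0; 0 6/5 -24/5 -3; 0 0 14 16]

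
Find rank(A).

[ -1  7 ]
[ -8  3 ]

rank(A) = 2

Row reduction:
R2 <- R2 - (8)*R1:  [   0  -53 ]
Row echelon form:
[ -1    7 ]
[  0  -53 ]
Nonzero rows / pivot columns: 2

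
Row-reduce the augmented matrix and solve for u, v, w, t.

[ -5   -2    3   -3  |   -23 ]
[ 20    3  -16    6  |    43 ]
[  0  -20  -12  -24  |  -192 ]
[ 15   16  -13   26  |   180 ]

Forward elimination on [A|b]:
R2 <- R2 - (-4)*R1:  [   0   -5   -4   -6  -49 ]
R4 <- R4 - (-3)*R1:  [   0   10   -4   17  111 ]
R3 <- R3 - (4)*R2:  [ 0  0  4  0  4 ]
R4 <- R4 - (-2)*R2:  [   0    0  -12    5   13 ]
R4 <- R4 - (-3)*R3:  [  0   0   0   5  25 ]
Row echelon form:
[ -5  -2   3  -3  |  -23 ]
[  0  -5  -4  -6  |  -49 ]
[  0   0   4   0  |    4 ]
[  0   0   0   5  |   25 ]
Back-substitution:
t = (25) / 5 = 5
w = (4) / 4 = 1
v = (-49 - (-4)*(1) - (-6)*(5)) / -5 = 3
u = (-23 - (-2)*(3) - (3)*(1) - (-3)*(5)) / -5 = 1

(1, 3, 1, 5)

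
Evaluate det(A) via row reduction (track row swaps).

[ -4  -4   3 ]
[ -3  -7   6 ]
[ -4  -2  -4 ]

Forward elimination:
R2 <- R2 - (3/4)*R1:  [    0    -4  15/4 ]
R3 <- R3 - (1)*R1:  [  0   2  -7 ]
R3 <- R3 - (-1/2)*R2:  [     0      0  -41/8 ]
Upper-triangular form:
[ -4  -4      3 ]
[  0  -4   15/4 ]
[  0   0  -41/8 ]
det(A) = (-1)^0 * (-4) * (-4) * (-41/8) = -82  (0 row swaps -> sign +1)

det(A) = -82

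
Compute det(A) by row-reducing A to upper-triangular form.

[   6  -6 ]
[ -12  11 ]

det(A) = -6

Forward elimination:
R2 <- R2 - (-2)*R1:  [  0  -1 ]
Upper-triangular form:
[ 6  -6 ]
[ 0  -1 ]
det(A) = (-1)^0 * (6) * (-1) = -6  (0 row swaps -> sign +1)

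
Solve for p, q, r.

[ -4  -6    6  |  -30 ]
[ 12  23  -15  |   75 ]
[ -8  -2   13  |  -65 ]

(0, 0, -5)

Forward elimination on [A|b]:
R2 <- R2 - (-3)*R1:  [   0    5    3  -15 ]
R3 <- R3 - (2)*R1:  [  0  10   1  -5 ]
R3 <- R3 - (2)*R2:  [  0   0  -5  25 ]
Row echelon form:
[ -4  -6   6  |  -30 ]
[  0   5   3  |  -15 ]
[  0   0  -5  |   25 ]
Back-substitution:
r = (25) / -5 = -5
q = (-15 - (3)*(-5)) / 5 = 0
p = (-30 - (-6)*(0) - (6)*(-5)) / -4 = 0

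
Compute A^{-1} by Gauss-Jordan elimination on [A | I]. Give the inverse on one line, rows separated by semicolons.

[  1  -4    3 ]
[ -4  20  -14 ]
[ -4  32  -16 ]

inverse = [8 2 -1/4; -1/2 -1/4 1/8; -3 -1 1/4]

Gauss-Jordan on [A | I]:
R2 <- R2 - (-4)*R1:  [  0   4  -2  |   4   1   0 ]
R3 <- R3 - (-4)*R1:  [  0  16  -4  |   4   0   1 ]
R2 <- (1/4)*R2:  [    0     1  -1/2  |     1   1/4     0 ]
R1 <- R1 - (-4)*R2:  [ 1  0  1  |  5  1  0 ]
R3 <- R3 - (16)*R2:  [   0    0    4  |  -12   -4    1 ]
R3 <- (1/4)*R3:  [   0    0    1  |   -3   -1  1/4 ]
R1 <- R1 - (1)*R3:  [    1     0     0  |     8     2  -1/4 ]
R2 <- R2 - (-1/2)*R3:  [    0     1     0  |  -1/2  -1/4   1/8 ]
Right block of [I | A^{-1}] is the inverse:
[    8     2  -1/4 ]
[ -1/2  -1/4   1/8 ]
[   -3    -1   1/4 ]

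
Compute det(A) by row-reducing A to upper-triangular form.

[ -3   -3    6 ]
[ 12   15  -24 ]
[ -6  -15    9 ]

Forward elimination:
R2 <- R2 - (-4)*R1:  [ 0  3  0 ]
R3 <- R3 - (2)*R1:  [  0  -9  -3 ]
R3 <- R3 - (-3)*R2:  [  0   0  -3 ]
Upper-triangular form:
[ -3  -3   6 ]
[  0   3   0 ]
[  0   0  -3 ]
det(A) = (-1)^0 * (-3) * (3) * (-3) = 27  (0 row swaps -> sign +1)

det(A) = 27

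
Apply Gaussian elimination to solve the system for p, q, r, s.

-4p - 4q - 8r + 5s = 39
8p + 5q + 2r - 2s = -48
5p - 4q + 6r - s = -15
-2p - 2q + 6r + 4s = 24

(-4, -2, 0, 3)

Forward elimination on [A|b]:
R2 <- R2 - (-2)*R1:  [   0   -3  -14    8   30 ]
R3 <- R3 - (-5/4)*R1:  [     0     -9     -4   21/4  135/4 ]
R4 <- R4 - (1/2)*R1:  [   0    0   10  3/2  9/2 ]
R3 <- R3 - (3)*R2:  [      0       0      38   -75/4  -225/4 ]
R4 <- R4 - (5/19)*R3:  [       0        0        0   489/76  1467/76 ]
Row echelon form:
[ -4  -4   -8       5  |       39 ]
[  0  -3  -14       8  |       30 ]
[  0   0   38   -75/4  |   -225/4 ]
[  0   0    0  489/76  |  1467/76 ]
Back-substitution:
s = (1467/76) / (489/76) = 3
r = (-225/4 - (-75/4)*(3)) / 38 = 0
q = (30 - (-14)*(0) - (8)*(3)) / -3 = -2
p = (39 - (-4)*(-2) - (-8)*(0) - (5)*(3)) / -4 = -4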